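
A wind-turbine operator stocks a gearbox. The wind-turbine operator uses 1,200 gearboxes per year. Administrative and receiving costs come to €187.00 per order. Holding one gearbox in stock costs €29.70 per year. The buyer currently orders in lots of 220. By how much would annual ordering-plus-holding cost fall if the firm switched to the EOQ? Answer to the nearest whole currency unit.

Extra cost ≈ €636 per year

EOQ = √(2DS/H) = √(2 × 1,200 × 187 / 29.7) ≈ 122.93.
Cost at Q* = (D/Q*)S + (Q*/2)H = √(2DSH) ≈ €3,650.94.
Cost at Q = 220: (1,200/220)×187 + (220/2)×29.7 = €1,020.00 + €3,267.00 = €4,287.00.
Excess = €4,287.00 − €3,650.94 = €636.06.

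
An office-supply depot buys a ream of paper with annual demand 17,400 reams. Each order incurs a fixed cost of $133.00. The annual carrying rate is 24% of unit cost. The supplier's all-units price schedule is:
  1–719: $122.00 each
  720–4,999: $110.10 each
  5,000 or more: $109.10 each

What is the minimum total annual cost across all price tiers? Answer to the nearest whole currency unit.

Holding cost per unit per year at price C is H = 0.24·C.
For each price level, check whether its EOQ is feasible; otherwise the best quantity at that price is the breakpoint.
EOQ at $122.00 = 397.6 (feasible in tier 1): TC = 17,400×$122.00 + (17,400/397.6)×133 + (397.6/2)×0.24×$122.00 = $2,134,441.29.
EOQ at $110.10 = 418.5 < 720, so use break Q=720: TC = 17,400×$110.10 + (17,400/720.0)×133 + (720.0/2)×0.24×$110.10 = $1,928,466.81.
EOQ at $109.10 = 420.4 < 5000, so use break Q=5000: TC = 17,400×$109.10 + (17,400/5000.0)×133 + (5000.0/2)×0.24×$109.10 = $1,964,262.84.
Lowest total cost among the candidates is at Q = 720.0.

TC* ≈ $1,928,467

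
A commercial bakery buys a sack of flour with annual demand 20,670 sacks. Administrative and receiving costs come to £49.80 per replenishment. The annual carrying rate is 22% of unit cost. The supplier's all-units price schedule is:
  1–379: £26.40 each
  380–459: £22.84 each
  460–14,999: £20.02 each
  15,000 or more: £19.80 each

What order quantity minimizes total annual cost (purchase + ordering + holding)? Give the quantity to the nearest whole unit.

Holding cost per unit per year at price C is H = 0.22·C.
For each price level, check whether its EOQ is feasible; otherwise the best quantity at that price is the breakpoint.
Tier 1 (£26.40): EOQ = 595.4 exceeds tier's upper bound 379, so this tier is dominated.
Tier 2 (£22.84): EOQ = 640.1 exceeds tier's upper bound 459, so this tier is dominated.
EOQ at £20.02 = 683.7 (feasible in tier 3): TC = 20,670×£20.02 + (20,670/683.7)×49.8 + (683.7/2)×0.22×£20.02 = £416,824.63.
EOQ at £19.80 = 687.5 < 15000, so use break Q=15000: TC = 20,670×£19.80 + (20,670/15000.0)×49.8 + (15000.0/2)×0.22×£19.80 = £442,004.62.
Lowest total cost is £416,824.63 at Q = 683.7.

Q* ≈ 684 sacks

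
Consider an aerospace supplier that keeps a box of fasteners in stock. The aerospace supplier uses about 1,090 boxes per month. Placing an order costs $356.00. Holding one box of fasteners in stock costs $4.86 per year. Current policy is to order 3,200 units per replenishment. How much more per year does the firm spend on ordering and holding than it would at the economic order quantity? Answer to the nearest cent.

Annual demand D = 1,090 × 12 = 13,080.
EOQ = √(2DS/H) = √(2 × 13,080 × 356 / 4.86) ≈ 1384.29.
Cost at Q* = (D/Q*)S + (Q*/2)H = √(2DSH) ≈ $6,727.63.
Cost at Q = 3,200: (13,080/3,200)×356 + (3,200/2)×4.86 = $1,455.15 + $7,776.00 = $9,231.15.
Excess = $9,231.15 − $6,727.63 = $2,503.52.

Extra cost ≈ $2,503.52 per year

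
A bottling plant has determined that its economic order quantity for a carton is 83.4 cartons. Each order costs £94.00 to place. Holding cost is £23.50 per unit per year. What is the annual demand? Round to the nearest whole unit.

Invert the EOQ relation Q*² = 2DS/H.
From Q* = √(2DS/H): D = Q*²H / (2S) = 83.4² × 23.5 / (2 × 94) = 869.445.

D ≈ 869 cartons per year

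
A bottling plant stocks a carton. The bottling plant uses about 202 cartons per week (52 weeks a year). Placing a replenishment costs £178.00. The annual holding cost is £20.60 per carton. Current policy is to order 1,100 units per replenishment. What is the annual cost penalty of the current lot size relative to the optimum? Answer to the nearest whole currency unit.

Annual demand D = 202 × 52 = 10,504.
EOQ = √(2DS/H) = √(2 × 10,504 × 178 / 20.6) ≈ 426.06.
Cost at Q* = (D/Q*)S + (Q*/2)H = √(2DSH) ≈ £8,776.80.
Cost at Q = 1,100: (10,504/1,100)×178 + (1,100/2)×20.6 = £1,699.74 + £11,330.00 = £13,029.74.
Excess = £13,029.74 − £8,776.80 = £4,252.94.

Extra cost ≈ £4,253 per year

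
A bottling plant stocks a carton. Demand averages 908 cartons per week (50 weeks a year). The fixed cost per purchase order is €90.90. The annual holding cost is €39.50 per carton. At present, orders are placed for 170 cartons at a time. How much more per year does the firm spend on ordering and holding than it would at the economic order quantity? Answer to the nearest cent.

Extra cost ≈ €9,577.07 per year

Annual demand D = 908 × 50 = 45,400.
EOQ = √(2DS/H) = √(2 × 45,400 × 90.9 / 39.5) ≈ 457.12.
Cost at Q* = (D/Q*)S + (Q*/2)H = √(2DSH) ≈ €18,056.08.
Cost at Q = 170: (45,400/170)×90.9 + (170/2)×39.5 = €24,275.65 + €3,357.50 = €27,633.15.
Excess = €27,633.15 − €18,056.08 = €9,577.07.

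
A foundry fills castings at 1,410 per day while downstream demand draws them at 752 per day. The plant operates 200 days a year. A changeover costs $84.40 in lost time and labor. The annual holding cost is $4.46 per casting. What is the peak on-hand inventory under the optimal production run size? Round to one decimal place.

Annual demand D = 752 × 200 = 150,400.
Production build-up factor (1 − d/p) = 1 − 752/1,410 = 0.4667.
Q* = √(2DS / (H(1 − d/p))) = √(2 × 150,400 × 84.4 / (4.46 × 0.4667)).
= √(25,387,520 / 2.0813) ≈ 3492.523.
Maximum inventory = Q*(1 − d/p) = 3492.523 × 0.4667 ≈ 1629.844.

I_max ≈ 1,629.8 castings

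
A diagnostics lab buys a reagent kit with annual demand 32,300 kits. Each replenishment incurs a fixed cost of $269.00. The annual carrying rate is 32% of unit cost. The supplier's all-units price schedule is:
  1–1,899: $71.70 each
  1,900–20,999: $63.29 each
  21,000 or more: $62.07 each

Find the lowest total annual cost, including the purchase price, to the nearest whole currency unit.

Holding cost per unit per year at price C is H = 0.32·C.
Evaluate total cost at each tier's feasible EOQ or, if the EOQ is below the tier, at the tier's minimum quantity.
EOQ at $71.70 = 870.3 (feasible in tier 1): TC = 32,300×$71.70 + (32,300/870.3)×269 + (870.3/2)×0.32×$71.70 = $2,335,877.65.
EOQ at $63.29 = 926.3 < 1900, so use break Q=1900: TC = 32,300×$63.29 + (32,300/1900.0)×269 + (1900.0/2)×0.32×$63.29 = $2,068,080.16.
EOQ at $62.07 = 935.4 < 21000, so use break Q=21000: TC = 32,300×$62.07 + (32,300/21000.0)×269 + (21000.0/2)×0.32×$62.07 = $2,213,829.95.
Lowest total cost among the candidates is at Q = 1900.0.

TC* ≈ $2,068,080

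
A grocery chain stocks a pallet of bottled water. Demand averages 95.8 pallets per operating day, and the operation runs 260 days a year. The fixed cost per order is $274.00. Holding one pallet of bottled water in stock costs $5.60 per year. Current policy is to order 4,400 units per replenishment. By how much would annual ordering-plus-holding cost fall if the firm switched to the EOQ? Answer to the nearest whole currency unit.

Extra cost ≈ $5,128 per year

Annual demand D = 95.8 × 260 = 24,908.
EOQ = √(2DS/H) = √(2 × 24,908 × 274 / 5.6) ≈ 1561.23.
Cost at Q* = (D/Q*)S + (Q*/2)H = √(2DSH) ≈ $8,742.86.
Cost at Q = 4,400: (24,908/4,400)×274 + (4,400/2)×5.6 = $1,551.09 + $12,320.00 = $13,871.09.
Excess = $13,871.09 − $8,742.86 = $5,128.23.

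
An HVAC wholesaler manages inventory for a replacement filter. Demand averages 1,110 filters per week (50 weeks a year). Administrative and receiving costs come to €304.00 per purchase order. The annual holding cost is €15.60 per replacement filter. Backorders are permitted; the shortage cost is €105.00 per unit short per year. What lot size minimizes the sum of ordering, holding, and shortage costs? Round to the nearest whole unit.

Q* ≈ 1,576 filters

Annual demand D = 1,110 × 50 = 55,500.
With planned backorders, Q* = √(2DS/H) · √((H+B)/B).
√(2DS/H) = √(2 × 55,500 × 304 / 15.6) = 1470.740.
√((H+B)/B) = √((15.6+105)/105) = 1.0717.
Q* ≈ 1576.213.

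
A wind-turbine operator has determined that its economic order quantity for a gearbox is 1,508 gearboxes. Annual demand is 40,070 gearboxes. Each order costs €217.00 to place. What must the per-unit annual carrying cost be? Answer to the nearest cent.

H ≈ €7.65

Invert the EOQ relation Q*² = 2DS/H.
From Q* = √(2DS/H): H = 2DS / Q*² = 2 × 40,070 × 217 / 1,508² = 7.6473.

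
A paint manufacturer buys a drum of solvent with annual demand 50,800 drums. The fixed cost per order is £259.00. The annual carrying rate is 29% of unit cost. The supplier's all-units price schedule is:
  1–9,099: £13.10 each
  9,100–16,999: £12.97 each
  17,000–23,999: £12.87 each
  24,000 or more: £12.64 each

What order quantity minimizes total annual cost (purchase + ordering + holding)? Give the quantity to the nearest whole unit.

Q* ≈ 2,632 drums

Holding cost per unit per year at price C is H = 0.29·C.
Evaluate total cost at each tier's feasible EOQ or, if the EOQ is below the tier, at the tier's minimum quantity.
EOQ at £13.10 = 2631.9 (feasible in tier 1): TC = 50,800×£13.10 + (50,800/2631.9)×259 + (2631.9/2)×0.29×£13.10 = £675,478.42.
EOQ at £12.97 = 2645.0 < 9100, so use break Q=9100: TC = 50,800×£12.97 + (50,800/9100.0)×259 + (9100.0/2)×0.29×£12.97 = £677,435.76.
EOQ at £12.87 = 2655.3 < 17000, so use break Q=17000: TC = 50,800×£12.87 + (50,800/17000.0)×259 + (17000.0/2)×0.29×£12.87 = £686,294.50.
EOQ at £12.64 = 2679.3 < 24000, so use break Q=24000: TC = 50,800×£12.64 + (50,800/24000.0)×259 + (24000.0/2)×0.29×£12.64 = £686,647.42.
Lowest total cost is £675,478.42 at Q = 2631.9.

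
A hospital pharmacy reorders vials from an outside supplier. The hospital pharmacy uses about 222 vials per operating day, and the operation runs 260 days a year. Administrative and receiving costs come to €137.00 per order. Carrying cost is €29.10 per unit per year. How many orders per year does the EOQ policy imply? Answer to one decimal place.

Annual demand D = 222 × 260 = 57,720.
EOQ = √(2DS/H) = √(2 × 57,720 × 137 / 29.1) ≈ 737.21.
Orders per year = D / Q* = 57,720 / 737.21 ≈ 78.295.

N ≈ 78.3 orders per year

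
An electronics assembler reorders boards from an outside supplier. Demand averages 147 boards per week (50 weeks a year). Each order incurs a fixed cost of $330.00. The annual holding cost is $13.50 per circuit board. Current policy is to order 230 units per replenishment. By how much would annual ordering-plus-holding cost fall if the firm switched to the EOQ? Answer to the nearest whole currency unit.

Extra cost ≈ $4,006 per year

Annual demand D = 147 × 50 = 7,350.
EOQ = √(2DS/H) = √(2 × 7,350 × 330 / 13.5) ≈ 599.44.
Cost at Q* = (D/Q*)S + (Q*/2)H = √(2DSH) ≈ $8,092.50.
Cost at Q = 230: (7,350/230)×330 + (230/2)×13.5 = $10,545.65 + $1,552.50 = $12,098.15.
Excess = $12,098.15 − $8,092.50 = $4,005.66.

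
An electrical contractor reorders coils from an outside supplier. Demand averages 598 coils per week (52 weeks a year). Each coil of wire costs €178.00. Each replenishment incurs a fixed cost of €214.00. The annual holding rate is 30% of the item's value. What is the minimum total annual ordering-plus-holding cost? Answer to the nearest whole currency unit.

TC* ≈ €26,659

Annual demand D = 598 × 52 = 31,096.
Holding cost H = 0.30 × €178.00 = €53.4000 per unit per year.
EOQ = √(2DS/H) = √(2 × 31,096 × 214 / 53.4) ≈ 499.23.
At Q*, ordering cost (D/Q*)S equals holding cost (Q*/2)H, each = √(DSH/2).
Minimum total = √(2DSH) = √(2 × 31,096 × 214 × 53.4) ≈ 26659.057.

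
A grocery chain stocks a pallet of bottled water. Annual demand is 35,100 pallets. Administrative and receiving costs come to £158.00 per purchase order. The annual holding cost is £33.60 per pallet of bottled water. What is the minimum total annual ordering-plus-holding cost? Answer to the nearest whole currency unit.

Q* = √(2DS/H) = √(2 × 35,100 × 158 / 33.6) ≈ 574.55.
At the optimum the two cost components are equal, so total cost = 2·(Q*/2)H = Q*·H.
Minimum total = √(2DSH) = √(2 × 35,100 × 158 × 33.6) ≈ 19304.864.

TC* ≈ £19,305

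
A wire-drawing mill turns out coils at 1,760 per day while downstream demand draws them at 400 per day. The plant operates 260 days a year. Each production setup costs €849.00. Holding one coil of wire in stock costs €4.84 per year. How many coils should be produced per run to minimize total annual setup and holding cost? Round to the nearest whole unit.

Q* ≈ 6,871 coils

Annual demand D = 400 × 260 = 104,000.
Production build-up factor (1 − d/p) = 1 − 400/1,760 = 0.7727.
Q* = √(2DS / (H(1 − d/p))) = √(2 × 104,000 × 849 / (4.84 × 0.7727)).
= √(176,592,000 / 3.74) ≈ 6871.471.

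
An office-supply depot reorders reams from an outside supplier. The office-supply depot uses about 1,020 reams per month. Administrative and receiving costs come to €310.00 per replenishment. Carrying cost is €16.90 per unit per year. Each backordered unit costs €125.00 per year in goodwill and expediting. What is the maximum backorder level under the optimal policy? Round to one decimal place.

S* ≈ 85.0 reams

Annual demand D = 1,020 × 12 = 12,240.
With planned backorders, Q* = √(2DS/H) · √((H+B)/B).
√(2DS/H) = √(2 × 12,240 × 310 / 16.9) = 670.106.
√((H+B)/B) = √((16.9+125)/125) = 1.0655.
Q* ≈ 713.969.
S* = Q* · H/(H+B) = 713.969 × 16.9/141.9 ≈ 85.032.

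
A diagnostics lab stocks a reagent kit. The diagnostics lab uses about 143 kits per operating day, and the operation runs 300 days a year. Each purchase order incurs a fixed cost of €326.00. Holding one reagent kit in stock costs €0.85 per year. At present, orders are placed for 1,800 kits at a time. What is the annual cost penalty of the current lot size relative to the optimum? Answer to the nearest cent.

Annual demand D = 143 × 300 = 42,900.
EOQ = √(2DS/H) = √(2 × 42,900 × 326 / 0.85) ≈ 5736.45.
Cost at Q* = (D/Q*)S + (Q*/2)H = √(2DSH) ≈ €4,875.98.
Cost at Q = 1,800: (42,900/1,800)×326 + (1,800/2)×0.85 = €7,769.67 + €765.00 = €8,534.67.
Excess = €8,534.67 − €4,875.98 = €3,658.69.

Extra cost ≈ €3,658.69 per year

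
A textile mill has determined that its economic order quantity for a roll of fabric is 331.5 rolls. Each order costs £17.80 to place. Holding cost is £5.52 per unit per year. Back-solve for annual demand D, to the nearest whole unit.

Squaring Q* = √(2DS/H) gives Q*² = 2DS/H.
From Q* = √(2DS/H): D = Q*²H / (2S) = 331.5² × 5.52 / (2 × 17.8) = 17039.472.

D ≈ 17,039 rolls per year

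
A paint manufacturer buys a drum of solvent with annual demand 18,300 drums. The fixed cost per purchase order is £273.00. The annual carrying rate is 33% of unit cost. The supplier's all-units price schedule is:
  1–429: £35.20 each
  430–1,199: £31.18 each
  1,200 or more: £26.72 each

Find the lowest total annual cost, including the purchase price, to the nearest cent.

TC* ≈ £498,429.81

Holding cost per unit per year at price C is H = 0.33·C.
Evaluate total cost at each tier's feasible EOQ or, if the EOQ is below the tier, at the tier's minimum quantity.
Tier 1 (£35.20): EOQ = 927.5 exceeds tier's upper bound 429, so this tier is dominated.
EOQ at £31.18 = 985.4 (feasible in tier 2): TC = 18,300×£31.18 + (18,300/985.4)×273 + (985.4/2)×0.33×£31.18 = £580,733.51.
EOQ at £26.72 = 1064.5 < 1200, so use break Q=1200: TC = 18,300×£26.72 + (18,300/1200.0)×273 + (1200.0/2)×0.33×£26.72 = £498,429.81.
Lowest total cost among the candidates is at Q = 1200.0.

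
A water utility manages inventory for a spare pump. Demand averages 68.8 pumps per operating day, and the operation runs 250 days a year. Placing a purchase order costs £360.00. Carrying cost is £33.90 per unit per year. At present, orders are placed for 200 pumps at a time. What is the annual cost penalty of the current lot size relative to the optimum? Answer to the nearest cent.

Extra cost ≈ £13,860.55 per year

Annual demand D = 68.8 × 250 = 17,200.
EOQ = √(2DS/H) = √(2 × 17,200 × 360 / 33.9) ≈ 604.41.
Cost at Q* = (D/Q*)S + (Q*/2)H = √(2DSH) ≈ £20,489.45.
Cost at Q = 200: (17,200/200)×360 + (200/2)×33.9 = £30,960.00 + £3,390.00 = £34,350.00.
Excess = £34,350.00 − £20,489.45 = £13,860.55.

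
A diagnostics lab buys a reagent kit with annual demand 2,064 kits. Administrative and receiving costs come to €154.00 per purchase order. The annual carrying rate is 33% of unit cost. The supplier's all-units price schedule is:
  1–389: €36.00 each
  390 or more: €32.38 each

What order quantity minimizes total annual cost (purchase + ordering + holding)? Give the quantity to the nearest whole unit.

Holding cost per unit per year at price C is H = 0.33·C.
Candidates are each tier's EOQ (if it falls in that tier) and each price-break quantity.
EOQ at €36.00 = 231.3 (feasible in tier 1): TC = 2,064×€36.00 + (2,064/231.3)×154 + (231.3/2)×0.33×€36.00 = €77,052.14.
EOQ at €32.38 = 243.9 < 390, so use break Q=390: TC = 2,064×€32.38 + (2,064/390.0)×154 + (390.0/2)×0.33×€32.38 = €69,730.99.
Lowest total cost is €69,730.99 at Q = 390.0.

Q* ≈ 390 kits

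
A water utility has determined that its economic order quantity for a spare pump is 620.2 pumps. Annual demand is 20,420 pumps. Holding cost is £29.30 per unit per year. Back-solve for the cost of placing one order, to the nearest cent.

The basic EOQ model gives Q* = √(2DS/H); rearrange for the unknown.
From Q* = √(2DS/H): S = Q*²H / (2D) = 620.2² × 29.3 / (2 × 20,420) = 275.9595.

S ≈ £275.96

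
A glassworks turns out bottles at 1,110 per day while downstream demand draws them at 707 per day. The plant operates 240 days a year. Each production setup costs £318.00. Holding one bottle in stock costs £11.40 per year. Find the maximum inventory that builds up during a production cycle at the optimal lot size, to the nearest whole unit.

I_max ≈ 1,854 bottles

Annual demand D = 707 × 240 = 169,680.
Production build-up factor (1 − d/p) = 1 − 707/1,110 = 0.3631.
Q* = √(2DS / (H(1 − d/p))) = √(2 × 169,680 × 318 / (11.4 × 0.3631)).
= √(107,916,480 / 4.1389) ≈ 5106.231.
Maximum inventory = Q*(1 − d/p) = 5106.231 × 0.3631 ≈ 1853.884.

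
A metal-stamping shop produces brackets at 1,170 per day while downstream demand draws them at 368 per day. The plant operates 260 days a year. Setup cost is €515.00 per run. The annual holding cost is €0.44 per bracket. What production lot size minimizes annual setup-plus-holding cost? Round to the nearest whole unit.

Annual demand D = 368 × 260 = 95,680.
Production build-up factor (1 − d/p) = 1 − 368/1,170 = 0.6855.
Q* = √(2DS / (H(1 − d/p))) = √(2 × 95,680 × 515 / (0.44 × 0.6855)).
= √(98,550,400 / 0.3016) ≈ 18076.261.

Q* ≈ 18,076 brackets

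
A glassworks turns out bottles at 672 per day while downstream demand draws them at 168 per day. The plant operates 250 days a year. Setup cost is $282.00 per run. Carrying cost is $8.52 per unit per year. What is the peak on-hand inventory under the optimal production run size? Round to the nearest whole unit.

Annual demand D = 168 × 250 = 42,000.
Production build-up factor (1 − d/p) = 1 − 168/672 = 0.7500.
Q* = √(2DS / (H(1 − d/p))) = √(2 × 42,000 × 282 / (8.52 × 0.7500)).
= √(23,688,000 / 6.39) ≈ 1925.368.
Maximum inventory = Q*(1 − d/p) = 1925.368 × 0.7500 ≈ 1444.026.

I_max ≈ 1,444 bottles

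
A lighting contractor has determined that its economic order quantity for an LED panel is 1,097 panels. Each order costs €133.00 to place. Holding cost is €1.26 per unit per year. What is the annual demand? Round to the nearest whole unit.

D ≈ 5,700 panels per year

Squaring Q* = √(2DS/H) gives Q*² = 2DS/H.
From Q* = √(2DS/H): D = Q*²H / (2S) = 1,097² × 1.26 / (2 × 133) = 5700.358.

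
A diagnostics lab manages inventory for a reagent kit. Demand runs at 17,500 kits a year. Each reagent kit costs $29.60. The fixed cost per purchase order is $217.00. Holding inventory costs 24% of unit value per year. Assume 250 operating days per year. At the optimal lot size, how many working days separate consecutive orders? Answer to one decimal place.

T ≈ 14.8 days

Holding cost H = 0.24 × $29.60 = $7.1040 per unit per year.
Q* = √(2DS/H) = √(2 × 17,500 × 217 / 7.104) ≈ 1033.98.
Cycle time = Q*/D × 250 = 1033.98 / 17,500 × 250 ≈ 14.771 days.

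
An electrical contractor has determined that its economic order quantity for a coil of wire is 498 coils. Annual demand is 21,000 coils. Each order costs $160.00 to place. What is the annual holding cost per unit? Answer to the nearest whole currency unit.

H ≈ $27

Invert the EOQ relation Q*² = 2DS/H.
From Q* = √(2DS/H): H = 2DS / Q*² = 2 × 21,000 × 160 / 498² = 27.0963.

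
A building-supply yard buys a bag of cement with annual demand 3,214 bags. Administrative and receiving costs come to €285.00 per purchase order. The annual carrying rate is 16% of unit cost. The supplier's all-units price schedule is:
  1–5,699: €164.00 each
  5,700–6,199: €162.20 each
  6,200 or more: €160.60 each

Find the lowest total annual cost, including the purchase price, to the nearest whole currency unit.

TC* ≈ €534,029

Holding cost per unit per year at price C is H = 0.16·C.
Evaluate total cost at each tier's feasible EOQ or, if the EOQ is below the tier, at the tier's minimum quantity.
EOQ at €164.00 = 264.2 (feasible in tier 1): TC = 3,214×€164.00 + (3,214/264.2)×285 + (264.2/2)×0.16×€164.00 = €534,029.34.
EOQ at €162.20 = 265.7 < 5700, so use break Q=5700: TC = 3,214×€162.20 + (3,214/5700.0)×285 + (5700.0/2)×0.16×€162.20 = €595,434.70.
EOQ at €160.60 = 267.0 < 6200, so use break Q=6200: TC = 3,214×€160.60 + (3,214/6200.0)×285 + (6200.0/2)×0.16×€160.60 = €595,973.74.
Lowest total cost among the candidates is at Q = 264.2.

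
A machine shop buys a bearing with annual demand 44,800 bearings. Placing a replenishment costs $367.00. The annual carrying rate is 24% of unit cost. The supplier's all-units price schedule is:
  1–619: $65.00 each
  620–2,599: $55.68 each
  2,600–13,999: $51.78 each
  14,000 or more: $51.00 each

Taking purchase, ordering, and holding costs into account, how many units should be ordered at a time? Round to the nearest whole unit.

Holding cost per unit per year at price C is H = 0.24·C.
For each price level, check whether its EOQ is feasible; otherwise the best quantity at that price is the breakpoint.
Tier 1 ($65.00): EOQ = 1451.9 exceeds tier's upper bound 619, so this tier is dominated.
EOQ at $55.68 = 1568.7 (feasible in tier 2): TC = 44,800×$55.68 + (44,800/1568.7)×367 + (1568.7/2)×0.24×$55.68 = $2,515,426.46.
EOQ at $51.78 = 1626.7 < 2600, so use break Q=2600: TC = 44,800×$51.78 + (44,800/2600.0)×367 + (2600.0/2)×0.24×$51.78 = $2,342,223.05.
EOQ at $51.00 = 1639.1 < 14000, so use break Q=14000: TC = 44,800×$51.00 + (44,800/14000.0)×367 + (14000.0/2)×0.24×$51.00 = $2,371,654.40.
Lowest total cost is $2,342,223.05 at Q = 2600.0.

Q* ≈ 2,600 bearings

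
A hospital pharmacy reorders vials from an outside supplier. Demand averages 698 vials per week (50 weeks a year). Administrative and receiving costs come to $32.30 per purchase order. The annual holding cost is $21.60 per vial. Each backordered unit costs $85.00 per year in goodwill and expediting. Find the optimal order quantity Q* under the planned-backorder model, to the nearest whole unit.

Q* ≈ 362 vials

Annual demand D = 698 × 50 = 34,900.
With planned backorders, Q* = √(2DS/H) · √((H+B)/B).
√(2DS/H) = √(2 × 34,900 × 32.3 / 21.6) = 323.074.
√((H+B)/B) = √((21.6+85)/85) = 1.1199.
Q* ≈ 361.802.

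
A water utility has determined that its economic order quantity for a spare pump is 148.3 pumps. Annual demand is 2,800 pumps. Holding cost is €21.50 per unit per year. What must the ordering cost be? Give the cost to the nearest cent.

S ≈ €84.44

Invert the EOQ relation Q*² = 2DS/H.
From Q* = √(2DS/H): S = Q*²H / (2D) = 148.3² × 21.5 / (2 × 2,800) = 84.4370.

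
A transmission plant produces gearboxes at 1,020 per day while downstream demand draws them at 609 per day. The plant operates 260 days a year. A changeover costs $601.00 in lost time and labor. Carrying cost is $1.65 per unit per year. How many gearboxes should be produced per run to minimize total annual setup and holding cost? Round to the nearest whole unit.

Annual demand D = 609 × 260 = 158,340.
Production build-up factor (1 − d/p) = 1 − 609/1,020 = 0.4029.
Q* = √(2DS / (H(1 − d/p))) = √(2 × 158,340 × 601 / (1.65 × 0.4029)).
= √(190,324,680 / 0.6649) ≈ 16919.392.

Q* ≈ 16,919 gearboxes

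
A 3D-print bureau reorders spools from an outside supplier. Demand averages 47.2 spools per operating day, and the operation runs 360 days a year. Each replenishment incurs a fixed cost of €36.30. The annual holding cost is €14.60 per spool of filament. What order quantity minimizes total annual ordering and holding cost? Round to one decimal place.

Q* ≈ 290.7 spools

Annual demand D = 47.2 × 360 = 16,992.
EOQ = √(2DS / H) = √(2 × 16,992 × 36.3 / 14.6).
= √(1,233,619.2 / 14.6) = √84,494.4658 ≈ 290.679.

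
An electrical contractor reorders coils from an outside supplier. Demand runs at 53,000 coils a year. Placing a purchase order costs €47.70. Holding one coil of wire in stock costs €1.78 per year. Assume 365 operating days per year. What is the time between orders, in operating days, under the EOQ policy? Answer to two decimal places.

T ≈ 11.61 days

Q* = √(2DS/H) = √(2 × 53,000 × 47.7 / 1.78) ≈ 1685.40.
Cycle time = Q*/D × 365 = 1685.40 / 53,000 × 365 ≈ 11.607 days.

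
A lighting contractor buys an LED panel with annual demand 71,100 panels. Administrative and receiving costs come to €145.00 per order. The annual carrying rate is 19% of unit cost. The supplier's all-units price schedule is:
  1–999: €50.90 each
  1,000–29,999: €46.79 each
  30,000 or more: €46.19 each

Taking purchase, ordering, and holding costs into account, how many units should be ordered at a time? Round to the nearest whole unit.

Holding cost per unit per year at price C is H = 0.19·C.
Candidates are each tier's EOQ (if it falls in that tier) and each price-break quantity.
Tier 1 (€50.90): EOQ = 1460.2 exceeds tier's upper bound 999, so this tier is dominated.
EOQ at €46.79 = 1522.9 (feasible in tier 2): TC = 71,100×€46.79 + (71,100/1522.9)×145 + (1522.9/2)×0.19×€46.79 = €3,340,308.02.
EOQ at €46.19 = 1532.8 < 30000, so use break Q=30000: TC = 71,100×€46.19 + (71,100/30000.0)×145 + (30000.0/2)×0.19×€46.19 = €3,416,094.15.
Lowest total cost is €3,340,308.02 at Q = 1522.9.

Q* ≈ 1,523 panels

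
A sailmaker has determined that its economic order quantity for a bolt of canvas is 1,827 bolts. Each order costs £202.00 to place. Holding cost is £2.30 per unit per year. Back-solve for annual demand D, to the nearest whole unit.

The basic EOQ model gives Q* = √(2DS/H); rearrange for the unknown.
From Q* = √(2DS/H): D = Q*²H / (2S) = 1,827² × 2.3 / (2 × 202) = 19003.061.

D ≈ 19,003 bolts per year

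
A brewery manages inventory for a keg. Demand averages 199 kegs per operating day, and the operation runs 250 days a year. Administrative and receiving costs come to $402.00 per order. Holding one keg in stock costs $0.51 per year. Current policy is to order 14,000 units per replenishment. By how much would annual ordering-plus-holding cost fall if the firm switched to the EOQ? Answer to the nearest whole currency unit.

Annual demand D = 199 × 250 = 49,750.
EOQ = √(2DS/H) = √(2 × 49,750 × 402 / 0.51) ≈ 8856.04.
Cost at Q* = (D/Q*)S + (Q*/2)H = √(2DSH) ≈ $4,516.58.
Cost at Q = 14,000: (49,750/14,000)×402 + (14,000/2)×0.51 = $1,428.54 + $3,570.00 = $4,998.54.
Excess = $4,998.54 − $4,516.58 = $481.96.

Extra cost ≈ $482 per year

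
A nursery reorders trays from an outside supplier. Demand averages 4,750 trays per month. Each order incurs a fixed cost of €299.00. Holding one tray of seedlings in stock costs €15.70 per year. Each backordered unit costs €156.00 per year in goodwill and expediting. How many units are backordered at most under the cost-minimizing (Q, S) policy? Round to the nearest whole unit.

S* ≈ 141 trays

Annual demand D = 4,750 × 12 = 57,000.
With planned backorders, Q* = √(2DS/H) · √((H+B)/B).
√(2DS/H) = √(2 × 57,000 × 299 / 15.7) = 1473.459.
√((H+B)/B) = √((15.7+156)/156) = 1.0491.
Q* ≈ 1545.828.
S* = Q* · H/(H+B) = 1545.828 × 15.7/171.7 ≈ 141.348.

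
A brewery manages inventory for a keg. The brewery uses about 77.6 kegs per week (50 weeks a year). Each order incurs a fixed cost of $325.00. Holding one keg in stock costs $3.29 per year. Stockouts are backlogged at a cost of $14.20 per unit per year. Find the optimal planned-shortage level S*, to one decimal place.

Annual demand D = 77.6 × 50 = 3,880.
With planned backorders, Q* = √(2DS/H) · √((H+B)/B).
√(2DS/H) = √(2 × 3,880 × 325 / 3.29) = 875.537.
√((H+B)/B) = √((3.29+14.2)/14.2) = 1.1098.
Q* ≈ 971.685.
S* = Q* · H/(H+B) = 971.685 × 3.29/17.49 ≈ 182.781.

S* ≈ 182.8 kegs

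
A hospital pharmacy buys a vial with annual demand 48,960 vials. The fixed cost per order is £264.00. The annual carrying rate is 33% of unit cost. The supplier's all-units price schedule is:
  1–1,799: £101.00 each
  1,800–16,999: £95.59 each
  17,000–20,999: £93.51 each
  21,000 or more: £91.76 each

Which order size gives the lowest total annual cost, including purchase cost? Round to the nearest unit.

Holding cost per unit per year at price C is H = 0.33·C.
For each price level, check whether its EOQ is feasible; otherwise the best quantity at that price is the breakpoint.
EOQ at £101.00 = 880.7 (feasible in tier 1): TC = 48,960×£101.00 + (48,960/880.7)×264 + (880.7/2)×0.33×£101.00 = £4,974,313.19.
EOQ at £95.59 = 905.3 < 1800, so use break Q=1800: TC = 48,960×£95.59 + (48,960/1800.0)×264 + (1800.0/2)×0.33×£95.59 = £4,715,657.43.
EOQ at £93.51 = 915.3 < 17000, so use break Q=17000: TC = 48,960×£93.51 + (48,960/17000.0)×264 + (17000.0/2)×0.33×£93.51 = £4,841,305.47.
EOQ at £91.76 = 924.0 < 21000, so use break Q=21000: TC = 48,960×£91.76 + (48,960/21000.0)×264 + (21000.0/2)×0.33×£91.76 = £4,811,133.50.
Lowest total cost is £4,715,657.43 at Q = 1800.0.

Q* ≈ 1,800 vials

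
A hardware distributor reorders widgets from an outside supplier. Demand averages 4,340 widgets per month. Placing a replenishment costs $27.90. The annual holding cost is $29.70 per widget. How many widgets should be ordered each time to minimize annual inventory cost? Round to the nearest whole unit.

Annual demand D = 4,340 × 12 = 52,080.
EOQ = √(2DS / H) = √(2 × 52,080 × 27.9 / 29.7).
= √(2,906,064 / 29.7) = √97,847.2727 ≈ 312.805.

Q* ≈ 313 widgets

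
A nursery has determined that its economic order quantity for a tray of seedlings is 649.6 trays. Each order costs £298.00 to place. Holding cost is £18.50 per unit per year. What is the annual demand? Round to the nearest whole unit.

The basic EOQ model gives Q* = √(2DS/H); rearrange for the unknown.
From Q* = √(2DS/H): D = Q*²H / (2S) = 649.6² × 18.5 / (2 × 298) = 13098.377.

D ≈ 13,098 trays per year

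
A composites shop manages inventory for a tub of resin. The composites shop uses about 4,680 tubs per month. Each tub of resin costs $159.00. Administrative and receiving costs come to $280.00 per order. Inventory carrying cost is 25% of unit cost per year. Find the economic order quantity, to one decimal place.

Annual demand D = 4,680 × 12 = 56,160.
Holding cost H = 0.25 × $159.00 = $39.7500 per unit per year.
EOQ = √(2DS / H) = √(2 × 56,160 × 280 / 39.75).
= √(31,449,600 / 39.75) = √791,184.9057 ≈ 889.486.

Q* ≈ 889.5 tubs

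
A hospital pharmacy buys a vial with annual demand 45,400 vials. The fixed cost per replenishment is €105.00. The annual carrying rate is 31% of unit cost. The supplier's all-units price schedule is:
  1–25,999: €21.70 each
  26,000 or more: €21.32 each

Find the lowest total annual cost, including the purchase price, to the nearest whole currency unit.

TC* ≈ €993,188

Holding cost per unit per year at price C is H = 0.31·C.
For each price level, check whether its EOQ is feasible; otherwise the best quantity at that price is the breakpoint.
EOQ at €21.70 = 1190.5 (feasible in tier 1): TC = 45,400×€21.70 + (45,400/1190.5)×105 + (1190.5/2)×0.31×€21.70 = €993,188.45.
EOQ at €21.32 = 1201.1 < 26000, so use break Q=26000: TC = 45,400×€21.32 + (45,400/26000.0)×105 + (26000.0/2)×0.31×€21.32 = €1,054,030.95.
Lowest total cost among the candidates is at Q = 1190.5.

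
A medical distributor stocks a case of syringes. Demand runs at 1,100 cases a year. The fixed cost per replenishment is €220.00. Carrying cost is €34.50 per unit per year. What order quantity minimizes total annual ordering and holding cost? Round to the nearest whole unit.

Q* ≈ 118 cases

EOQ = √(2DS / H) = √(2 × 1,100 × 220 / 34.5).
= √(484,000 / 34.5) = √14,028.9855 ≈ 118.444.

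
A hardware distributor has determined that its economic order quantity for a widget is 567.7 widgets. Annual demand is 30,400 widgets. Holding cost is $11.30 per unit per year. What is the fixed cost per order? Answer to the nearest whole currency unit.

The basic EOQ model gives Q* = √(2DS/H); rearrange for the unknown.
From Q* = √(2DS/H): S = Q*²H / (2D) = 567.7² × 11.3 / (2 × 30,400) = 59.8980.

S ≈ $60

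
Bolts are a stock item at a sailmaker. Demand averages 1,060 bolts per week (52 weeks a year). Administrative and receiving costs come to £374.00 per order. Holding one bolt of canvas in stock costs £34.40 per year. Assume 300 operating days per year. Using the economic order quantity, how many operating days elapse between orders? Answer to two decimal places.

T ≈ 5.96 days

Annual demand D = 1,060 × 52 = 55,120.
Q* = √(2DS/H) = √(2 × 55,120 × 374 / 34.4) ≈ 1094.78.
Cycle time = Q*/D × 300 = 1094.78 / 55,120 × 300 ≈ 5.959 days.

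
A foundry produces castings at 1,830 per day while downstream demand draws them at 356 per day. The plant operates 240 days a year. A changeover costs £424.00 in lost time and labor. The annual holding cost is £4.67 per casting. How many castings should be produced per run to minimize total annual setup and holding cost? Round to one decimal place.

Q* ≈ 4,388.8 castings

Annual demand D = 356 × 240 = 85,440.
Production build-up factor (1 − d/p) = 1 − 356/1,830 = 0.8055.
Q* = √(2DS / (H(1 − d/p))) = √(2 × 85,440 × 424 / (4.67 × 0.8055)).
= √(72,453,120 / 3.7615) ≈ 4388.811.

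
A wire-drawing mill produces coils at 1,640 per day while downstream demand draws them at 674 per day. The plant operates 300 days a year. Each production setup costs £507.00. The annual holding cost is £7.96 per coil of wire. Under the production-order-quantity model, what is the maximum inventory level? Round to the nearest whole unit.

I_max ≈ 3,895 coils

Annual demand D = 674 × 300 = 202,200.
Production build-up factor (1 − d/p) = 1 − 674/1,640 = 0.5890.
Q* = √(2DS / (H(1 − d/p))) = √(2 × 202,200 × 507 / (7.96 × 0.5890)).
= √(205,030,800 / 4.6886) ≈ 6612.815.
Maximum inventory = Q*(1 − d/p) = 6612.815 × 0.5890 ≈ 3895.109.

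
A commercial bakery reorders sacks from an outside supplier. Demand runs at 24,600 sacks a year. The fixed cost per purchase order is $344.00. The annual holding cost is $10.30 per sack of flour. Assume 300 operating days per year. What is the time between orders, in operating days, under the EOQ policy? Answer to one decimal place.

The optimal lot size = √(2DS/H) = √(2 × 24,600 × 344 / 10.3) ≈ 1281.87.
Cycle time = Q*/D × 300 = 1281.87 / 24,600 × 300 ≈ 15.633 days.

T ≈ 15.6 days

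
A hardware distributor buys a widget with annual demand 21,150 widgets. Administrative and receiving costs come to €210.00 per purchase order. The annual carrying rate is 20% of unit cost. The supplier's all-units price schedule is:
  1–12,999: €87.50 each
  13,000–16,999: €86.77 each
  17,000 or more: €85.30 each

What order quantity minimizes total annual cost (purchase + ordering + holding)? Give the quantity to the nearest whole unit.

Holding cost per unit per year at price C is H = 0.20·C.
Evaluate total cost at each tier's feasible EOQ or, if the EOQ is below the tier, at the tier's minimum quantity.
EOQ at €87.50 = 712.5 (feasible in tier 1): TC = 21,150×€87.50 + (21,150/712.5)×210 + (712.5/2)×0.20×€87.50 = €1,863,093.06.
EOQ at €86.77 = 715.5 < 13000, so use break Q=13000: TC = 21,150×€86.77 + (21,150/13000.0)×210 + (13000.0/2)×0.20×€86.77 = €1,948,328.15.
EOQ at €85.30 = 721.6 < 17000, so use break Q=17000: TC = 21,150×€85.30 + (21,150/17000.0)×210 + (17000.0/2)×0.20×€85.30 = €1,949,366.26.
Lowest total cost is €1,863,093.06 at Q = 712.5.

Q* ≈ 712 widgets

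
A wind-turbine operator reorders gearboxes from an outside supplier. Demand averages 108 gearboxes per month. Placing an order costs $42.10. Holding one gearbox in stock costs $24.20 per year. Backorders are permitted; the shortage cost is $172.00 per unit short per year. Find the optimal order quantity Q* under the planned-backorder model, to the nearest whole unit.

Annual demand D = 108 × 12 = 1,296.
With planned backorders, Q* = √(2DS/H) · √((H+B)/B).
√(2DS/H) = √(2 × 1,296 × 42.1 / 24.2) = 67.151.
√((H+B)/B) = √((24.2+172)/172) = 1.0680.
Q* ≈ 71.719.

Q* ≈ 72 gearboxes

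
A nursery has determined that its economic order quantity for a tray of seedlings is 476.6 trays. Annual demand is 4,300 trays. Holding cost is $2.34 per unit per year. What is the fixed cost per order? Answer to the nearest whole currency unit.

S ≈ $62

Invert the EOQ relation Q*² = 2DS/H.
From Q* = √(2DS/H): S = Q*²H / (2D) = 476.6² × 2.34 / (2 × 4,300) = 61.8053.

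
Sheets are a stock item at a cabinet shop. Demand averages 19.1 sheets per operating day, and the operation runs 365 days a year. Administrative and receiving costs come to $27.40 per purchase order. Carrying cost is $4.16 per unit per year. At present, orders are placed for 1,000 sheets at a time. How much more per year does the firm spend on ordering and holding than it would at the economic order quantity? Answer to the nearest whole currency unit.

Extra cost ≈ $1,010 per year

Annual demand D = 19.1 × 365 = 6,971.5.
EOQ = √(2DS/H) = √(2 × 6,971.5 × 27.4 / 4.16) ≈ 303.04.
Cost at Q* = (D/Q*)S + (Q*/2)H = √(2DSH) ≈ $1,260.67.
Cost at Q = 1,000: (6,971.5/1,000)×27.4 + (1,000/2)×4.16 = $191.02 + $2,080.00 = $2,271.02.
Excess = $2,271.02 − $1,260.67 = $1,010.35.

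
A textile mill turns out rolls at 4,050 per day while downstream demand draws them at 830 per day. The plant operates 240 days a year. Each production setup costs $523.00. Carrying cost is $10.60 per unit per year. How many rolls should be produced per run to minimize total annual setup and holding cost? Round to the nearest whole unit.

Annual demand D = 830 × 240 = 199,200.
Production build-up factor (1 − d/p) = 1 − 830/4,050 = 0.7951.
Q* = √(2DS / (H(1 − d/p))) = √(2 × 199,200 × 523 / (10.6 × 0.7951)).
= √(208,363,200 / 8.4277) ≈ 4972.298.

Q* ≈ 4,972 rolls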